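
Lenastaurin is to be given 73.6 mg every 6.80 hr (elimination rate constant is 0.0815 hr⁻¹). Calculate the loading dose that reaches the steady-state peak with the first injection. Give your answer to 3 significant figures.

Accumulation ratio R = 1 / (1 − e^(−kτ)) = 1 / (1 − e^(−0.08150×6.80)) = 1 / (1 − 0.5745) = 2.350
Loading dose = maintenance dose × R = 73.6 × 2.350 ≈ 173 mg

173 mg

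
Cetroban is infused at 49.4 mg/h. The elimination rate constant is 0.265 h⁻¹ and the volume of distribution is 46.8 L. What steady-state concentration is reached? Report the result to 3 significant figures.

3.98 µg/mL

CL = k · V = 0.265 × 46.8 = 12.40 L/h
Css = rate / CL = 49.4 / 12.40 ≈ 3.98 µg/mL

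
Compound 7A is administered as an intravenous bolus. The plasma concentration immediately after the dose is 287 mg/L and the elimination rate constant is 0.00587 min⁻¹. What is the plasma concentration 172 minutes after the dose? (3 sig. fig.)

C(t) = C₀ e^(−kt) = 287 × e^(−0.005870 × 172) = 287 × e^(−1.010) = 287 × 0.3644 ≈ 105 mg/L

105 mg/L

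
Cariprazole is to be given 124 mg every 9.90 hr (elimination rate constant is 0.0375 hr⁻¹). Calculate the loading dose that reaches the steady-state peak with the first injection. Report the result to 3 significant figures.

Accumulation ratio R = 1 / (1 − e^(−kτ)) = 1 / (1 − e^(−0.03750×9.90)) = 1 / (1 − 0.6899) = 3.224
Loading dose = maintenance dose × R = 124 × 3.224 ≈ 400 mg

400 mg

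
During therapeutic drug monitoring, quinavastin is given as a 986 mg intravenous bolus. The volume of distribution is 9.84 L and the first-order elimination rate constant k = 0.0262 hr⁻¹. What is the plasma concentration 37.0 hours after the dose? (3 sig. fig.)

C₀ = dose / V = 986 / 9.84 = 100.2 µg/mL
C(t) = C₀ e^(−kt) = 100.2 × e^(−0.02620 × 37.0) = 100.2 × e^(−0.9694) = 100.2 × 0.3793 ≈ 38.0 µg/mL

38.0 µg/mL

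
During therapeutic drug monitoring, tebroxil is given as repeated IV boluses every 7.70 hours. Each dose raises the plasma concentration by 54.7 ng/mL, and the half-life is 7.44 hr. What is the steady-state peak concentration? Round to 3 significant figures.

107 ng/mL

k = ln 2 / 7.44 = 0.09316 hr⁻¹
Fraction remaining after one interval: e^(−kτ) = e^(−0.09316 × 7.70) = 0.4880
R = 1 / (1 − 0.4880) = 1.953
Css,max = 54.7 × 1.953 ≈ 107 ng/mL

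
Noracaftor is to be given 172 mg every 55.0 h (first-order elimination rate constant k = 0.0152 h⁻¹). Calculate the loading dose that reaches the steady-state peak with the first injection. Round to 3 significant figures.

Accumulation ratio R = 1 / (1 − e^(−kτ)) = 1 / (1 − e^(−0.01520×55.0)) = 1 / (1 − 0.4334) = 1.765
Loading dose = maintenance dose × R = 172 × 1.765 ≈ 304 mg

304 mg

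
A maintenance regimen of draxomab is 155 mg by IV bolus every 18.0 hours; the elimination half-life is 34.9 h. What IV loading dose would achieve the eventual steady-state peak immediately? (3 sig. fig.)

516 mg

k = ln 2 / 34.9 = 0.01986 h⁻¹
Accumulation ratio R = 1 / (1 − e^(−kτ)) = 1 / (1 − e^(−0.01986×18.0)) = 1 / (1 − 0.6994) = 3.327
Loading dose = maintenance dose × R = 155 × 3.327 ≈ 516 mg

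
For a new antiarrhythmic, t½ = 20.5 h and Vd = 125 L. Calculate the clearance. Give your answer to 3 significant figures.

k = ln 2 / t½ = ln 2 / 20.5 = 0.03381 h⁻¹
CL = k · V = 0.03381 × 125 ≈ 4.23 L/h

4.23 L/h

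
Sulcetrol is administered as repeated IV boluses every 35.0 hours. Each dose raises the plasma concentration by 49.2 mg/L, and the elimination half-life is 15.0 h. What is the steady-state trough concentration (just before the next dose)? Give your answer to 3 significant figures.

k = ln 2 / 15.0 = 0.04621 h⁻¹
Fraction remaining after one interval: e^(−kτ) = e^(−0.04621 × 35.0) = 0.1984
R = 1 / (1 − 0.1984) = 1.248
Css,max = 49.2 × 1.248 = 61.38 mg/L
Css,min = Css,max × e^(−kτ) = 61.38 × 0.1984 ≈ 12.2 mg/L

12.2 mg/L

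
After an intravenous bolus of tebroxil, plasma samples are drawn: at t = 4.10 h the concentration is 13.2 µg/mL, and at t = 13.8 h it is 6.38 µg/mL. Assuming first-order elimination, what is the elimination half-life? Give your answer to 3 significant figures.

9.25 hours

k = ln(C₁/C₂) / (t₂ − t₁) = ln(13.2/6.38) / (13.8 − 4.10)
  = 0.7270 / 9.700 = 0.07495 h⁻¹
t½ = ln 2 / k = ln 2 / 0.07495 ≈ 9.25 hours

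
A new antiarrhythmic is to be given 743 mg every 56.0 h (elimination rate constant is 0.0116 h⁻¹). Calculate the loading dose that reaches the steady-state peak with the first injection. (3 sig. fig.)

1560 mg

Accumulation ratio R = 1 / (1 − e^(−kτ)) = 1 / (1 − e^(−0.01160×56.0)) = 1 / (1 − 0.5223) = 2.093
Loading dose = maintenance dose × R = 743 × 2.093 ≈ 1560 mg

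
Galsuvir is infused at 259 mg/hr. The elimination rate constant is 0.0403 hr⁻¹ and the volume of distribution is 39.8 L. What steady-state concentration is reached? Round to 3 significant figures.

CL = k · V = 0.0403 × 39.8 = 1.604 L/hr
Css = rate / CL = 259 / 1.604 ≈ 161 mg/L

161 mg/L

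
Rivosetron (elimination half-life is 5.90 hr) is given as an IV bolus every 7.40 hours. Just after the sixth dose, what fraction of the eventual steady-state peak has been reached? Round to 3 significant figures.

k = ln 2 / 5.90 = 0.1175 hr⁻¹
f_n = 1 − e^(−nkτ) = 1 − e^(−6 × 0.1175 × 7.40) = 1 − e^(−5.216) = 1 − 0.005428 ≈ 0.995

0.995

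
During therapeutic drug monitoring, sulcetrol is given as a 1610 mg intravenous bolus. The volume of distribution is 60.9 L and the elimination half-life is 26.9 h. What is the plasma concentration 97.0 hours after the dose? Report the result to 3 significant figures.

2.17 mg/L

C₀ = dose / V = 1610 / 60.9 = 26.44 mg/L
k = ln 2 / 26.9 = 0.02577 h⁻¹
C(t) = C₀ e^(−kt) = 26.44 × e^(−0.02577 × 97.0) = 26.44 × e^(−2.499) = 26.44 × 0.08213 ≈ 2.17 mg/L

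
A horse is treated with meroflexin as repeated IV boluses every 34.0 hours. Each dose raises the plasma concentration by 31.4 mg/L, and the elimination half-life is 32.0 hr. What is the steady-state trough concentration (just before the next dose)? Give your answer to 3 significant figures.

28.8 mg/L

k = ln 2 / 32.0 = 0.02166 hr⁻¹
Fraction remaining after one interval: e^(−kτ) = e^(−0.02166 × 34.0) = 0.4788
R = 1 / (1 − 0.4788) = 1.919
Css,max = 31.4 × 1.919 = 60.25 mg/L
Css,min = Css,max × e^(−kτ) = 60.25 × 0.4788 ≈ 28.8 mg/L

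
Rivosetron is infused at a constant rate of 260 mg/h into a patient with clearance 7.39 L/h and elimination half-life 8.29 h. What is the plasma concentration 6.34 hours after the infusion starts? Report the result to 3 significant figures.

Css = rate / CL = 260 / 7.39 = 35.18 µg/mL
k = ln 2 / 8.29 = 0.08361 h⁻¹
C(t) = Css (1 − e^(−kt)) = 35.18 × (1 − e^(−0.5301)) = 35.18 × 0.4115 ≈ 14.5 µg/mL

14.5 µg/mL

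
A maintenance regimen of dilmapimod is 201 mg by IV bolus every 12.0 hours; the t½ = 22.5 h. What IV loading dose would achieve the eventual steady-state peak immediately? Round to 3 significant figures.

650 mg

k = ln 2 / 22.5 = 0.03081 h⁻¹
Accumulation ratio R = 1 / (1 − e^(−kτ)) = 1 / (1 − e^(−0.03081×12.0)) = 1 / (1 − 0.6910) = 3.236
Loading dose = maintenance dose × R = 201 × 3.236 ≈ 650 mg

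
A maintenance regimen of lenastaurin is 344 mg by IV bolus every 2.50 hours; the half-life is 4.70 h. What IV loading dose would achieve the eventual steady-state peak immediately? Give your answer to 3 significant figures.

1120 mg

k = ln 2 / 4.70 = 0.1475 h⁻¹
Accumulation ratio R = 1 / (1 − e^(−kτ)) = 1 / (1 − e^(−0.1475×2.50)) = 1 / (1 − 0.6916) = 3.243
Loading dose = maintenance dose × R = 344 × 3.243 ≈ 1120 mg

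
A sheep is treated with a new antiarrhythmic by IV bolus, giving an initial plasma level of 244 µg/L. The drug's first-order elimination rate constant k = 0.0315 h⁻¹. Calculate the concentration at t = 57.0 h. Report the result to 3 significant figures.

C(t) = C₀ e^(−kt) = 244 × e^(−0.03150 × 57.0) = 244 × e^(−1.796) = 244 × 0.1660 ≈ 40.5 µg/L

40.5 µg/L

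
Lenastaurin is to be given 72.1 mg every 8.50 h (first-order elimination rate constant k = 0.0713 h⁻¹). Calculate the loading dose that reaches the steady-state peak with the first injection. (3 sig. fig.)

159 mg

Accumulation ratio R = 1 / (1 − e^(−kτ)) = 1 / (1 − e^(−0.07130×8.50)) = 1 / (1 − 0.5455) = 2.200
Loading dose = maintenance dose × R = 72.1 × 2.200 ≈ 159 mg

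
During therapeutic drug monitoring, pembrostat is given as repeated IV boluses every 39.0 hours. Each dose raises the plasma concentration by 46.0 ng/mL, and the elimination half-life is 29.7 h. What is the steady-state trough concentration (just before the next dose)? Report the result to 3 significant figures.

31.0 ng/mL

k = ln 2 / 29.7 = 0.02334 h⁻¹
Fraction remaining after one interval: e^(−kτ) = e^(−0.02334 × 39.0) = 0.4024
R = 1 / (1 − 0.4024) = 1.673
Css,max = 46.0 × 1.673 = 76.98 ng/mL
Css,min = Css,max × e^(−kτ) = 76.98 × 0.4024 ≈ 31.0 ng/mL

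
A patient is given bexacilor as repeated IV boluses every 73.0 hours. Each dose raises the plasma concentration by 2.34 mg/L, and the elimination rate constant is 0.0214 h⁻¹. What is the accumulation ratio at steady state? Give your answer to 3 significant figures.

Fraction remaining after one interval: e^(−kτ) = e^(−0.02140 × 73.0) = 0.2097
R = 1 / (1 − 0.2097) = 1 / 0.7903 ≈ 1.27

1.27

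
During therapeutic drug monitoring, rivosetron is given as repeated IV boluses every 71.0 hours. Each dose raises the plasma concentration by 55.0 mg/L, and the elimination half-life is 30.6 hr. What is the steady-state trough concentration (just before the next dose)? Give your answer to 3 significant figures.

k = ln 2 / 30.6 = 0.02265 hr⁻¹
Fraction remaining after one interval: e^(−kτ) = e^(−0.02265 × 71.0) = 0.2002
R = 1 / (1 − 0.2002) = 1.250
Css,max = 55.0 × 1.250 = 68.77 mg/L
Css,min = Css,max × e^(−kτ) = 68.77 × 0.2002 ≈ 13.8 mg/L

13.8 mg/L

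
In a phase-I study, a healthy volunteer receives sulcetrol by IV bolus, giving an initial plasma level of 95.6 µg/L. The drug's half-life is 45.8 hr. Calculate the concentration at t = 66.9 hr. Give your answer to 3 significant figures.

k = ln 2 / 45.8 = 0.01513 hr⁻¹
66.9 hr is 1.461 half-lives, so C = 95.6 × (1/2)^1.461 = 95.6 × 0.3633 ≈ 34.7 µg/L

34.7 µg/L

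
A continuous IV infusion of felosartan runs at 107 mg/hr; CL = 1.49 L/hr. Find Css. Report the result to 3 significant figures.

Css = infusion rate / CL = 107 / 1.49 ≈ 71.8 µg/mL

71.8 µg/mL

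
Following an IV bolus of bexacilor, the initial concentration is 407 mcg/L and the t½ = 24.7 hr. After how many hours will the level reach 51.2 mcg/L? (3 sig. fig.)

k = ln 2 / 24.7 = 0.02806 hr⁻¹
C(t) = C₀ e^(−kt)  ⇒  t = ln(C₀/C) / k
t = ln(407/51.2) / 0.02806 = 2.073 / 0.02806 ≈ 73.9 hours

73.9 hours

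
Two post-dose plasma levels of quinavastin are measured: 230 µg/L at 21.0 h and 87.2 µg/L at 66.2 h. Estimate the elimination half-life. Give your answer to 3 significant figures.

32.3 hours

k = ln(C₁/C₂) / (t₂ − t₁) = ln(230/87.2) / (66.2 − 21.0)
  = 0.9699 / 45.20 = 0.02146 h⁻¹
t½ = ln 2 / k = ln 2 / 0.02146 ≈ 32.3 hours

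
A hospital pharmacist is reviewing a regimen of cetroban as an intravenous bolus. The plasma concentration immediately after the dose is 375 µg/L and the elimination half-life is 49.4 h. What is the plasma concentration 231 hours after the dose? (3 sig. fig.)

14.7 µg/L

k = ln 2 / 49.4 = 0.01403 h⁻¹
231 h is 4.676 half-lives, so C = 375 × (1/2)^4.676 = 375 × 0.03912 ≈ 14.7 µg/L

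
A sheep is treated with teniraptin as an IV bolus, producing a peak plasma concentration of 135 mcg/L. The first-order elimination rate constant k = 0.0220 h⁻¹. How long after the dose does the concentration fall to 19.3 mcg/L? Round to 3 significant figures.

C(t) = C₀ e^(−kt)  ⇒  t = ln(C₀/C) / k
t = ln(135/19.3) / 0.02200 = 1.945 / 0.02200 ≈ 88.4 hours

88.4 hours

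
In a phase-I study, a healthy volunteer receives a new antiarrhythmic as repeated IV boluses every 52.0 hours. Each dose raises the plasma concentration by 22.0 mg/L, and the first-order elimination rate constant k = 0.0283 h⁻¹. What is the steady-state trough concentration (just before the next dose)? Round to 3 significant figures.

Fraction remaining after one interval: e^(−kτ) = e^(−0.02830 × 52.0) = 0.2296
R = 1 / (1 − 0.2296) = 1.298
Css,max = 22.0 × 1.298 = 28.56 mg/L
Css,min = Css,max × e^(−kτ) = 28.56 × 0.2296 ≈ 6.56 mg/L

6.56 mg/L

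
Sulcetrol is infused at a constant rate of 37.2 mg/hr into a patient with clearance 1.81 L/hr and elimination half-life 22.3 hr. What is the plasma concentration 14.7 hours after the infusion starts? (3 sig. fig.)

7.54 µg/mL

Css = rate / CL = 37.2 / 1.81 = 20.55 µg/mL
k = ln 2 / 22.3 = 0.03108 hr⁻¹
C(t) = Css (1 − e^(−kt)) = 20.55 × (1 − e^(−0.4569)) = 20.55 × 0.3668 ≈ 7.54 µg/mL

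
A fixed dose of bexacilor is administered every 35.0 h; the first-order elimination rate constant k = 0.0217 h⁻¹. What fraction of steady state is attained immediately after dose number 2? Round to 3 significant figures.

f_n = 1 − e^(−nkτ) = 1 − e^(−2 × 0.02170 × 35.0) = 1 − e^(−1.519) = 1 − 0.2189 ≈ 0.781

0.781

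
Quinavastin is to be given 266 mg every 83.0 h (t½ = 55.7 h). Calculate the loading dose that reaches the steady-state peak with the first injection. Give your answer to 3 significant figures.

k = ln 2 / 55.7 = 0.01244 h⁻¹
Accumulation ratio R = 1 / (1 − e^(−kτ)) = 1 / (1 − e^(−0.01244×83.0)) = 1 / (1 − 0.3560) = 1.553
Loading dose = maintenance dose × R = 266 × 1.553 ≈ 413 mg

413 mg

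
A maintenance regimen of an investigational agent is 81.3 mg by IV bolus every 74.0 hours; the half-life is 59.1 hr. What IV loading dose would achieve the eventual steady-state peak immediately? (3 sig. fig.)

k = ln 2 / 59.1 = 0.01173 hr⁻¹
Accumulation ratio R = 1 / (1 − e^(−kτ)) = 1 / (1 − e^(−0.01173×74.0)) = 1 / (1 − 0.4198) = 1.724
Loading dose = maintenance dose × R = 81.3 × 1.724 ≈ 140 mg

140 mg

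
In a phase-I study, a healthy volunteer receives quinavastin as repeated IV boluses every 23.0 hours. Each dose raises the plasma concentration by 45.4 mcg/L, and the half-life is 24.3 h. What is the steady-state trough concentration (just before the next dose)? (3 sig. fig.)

k = ln 2 / 24.3 = 0.02852 h⁻¹
Fraction remaining after one interval: e^(−kτ) = e^(−0.02852 × 23.0) = 0.5189
R = 1 / (1 − 0.5189) = 2.079
Css,max = 45.4 × 2.079 = 94.36 mcg/L
Css,min = Css,max × e^(−kτ) = 94.36 × 0.5189 ≈ 49.0 mcg/L

49.0 mcg/L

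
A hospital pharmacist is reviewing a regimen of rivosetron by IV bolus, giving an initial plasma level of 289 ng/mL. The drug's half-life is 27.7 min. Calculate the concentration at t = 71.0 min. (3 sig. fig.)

48.9 ng/mL

k = ln 2 / 27.7 = 0.02502 min⁻¹
71.0 min is 2.563 half-lives, so C = 289 × (1/2)^2.563 = 289 × 0.1692 ≈ 48.9 ng/mL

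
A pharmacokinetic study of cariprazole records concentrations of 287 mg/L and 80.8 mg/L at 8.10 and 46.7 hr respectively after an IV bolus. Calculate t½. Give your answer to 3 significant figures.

21.1 hours

k = ln(C₁/C₂) / (t₂ − t₁) = ln(287/80.8) / (46.7 − 8.10)
  = 1.268 / 38.60 = 0.03284 hr⁻¹
t½ = ln 2 / k = ln 2 / 0.03284 ≈ 21.1 hours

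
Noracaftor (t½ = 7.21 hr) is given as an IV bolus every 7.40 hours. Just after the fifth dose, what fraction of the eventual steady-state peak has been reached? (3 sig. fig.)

k = ln 2 / 7.21 = 0.09614 hr⁻¹
f_n = 1 − e^(−nkτ) = 1 − e^(−5 × 0.09614 × 7.40) = 1 − e^(−3.557) = 1 − 0.02852 ≈ 0.971

0.971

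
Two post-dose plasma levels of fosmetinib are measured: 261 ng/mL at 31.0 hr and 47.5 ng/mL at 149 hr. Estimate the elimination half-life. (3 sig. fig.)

48.0 hours

k = ln(C₁/C₂) / (t₂ − t₁) = ln(261/47.5) / (149 − 31.0)
  = 1.704 / 118.0 = 0.01444 hr⁻¹
t½ = ln 2 / k = ln 2 / 0.01444 ≈ 48.0 hours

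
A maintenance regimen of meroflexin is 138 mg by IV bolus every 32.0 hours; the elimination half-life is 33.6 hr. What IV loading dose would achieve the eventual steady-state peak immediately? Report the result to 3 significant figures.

286 mg

k = ln 2 / 33.6 = 0.02063 hr⁻¹
Accumulation ratio R = 1 / (1 − e^(−kτ)) = 1 / (1 − e^(−0.02063×32.0)) = 1 / (1 − 0.5168) = 2.069
Loading dose = maintenance dose × R = 138 × 2.069 ≈ 286 mg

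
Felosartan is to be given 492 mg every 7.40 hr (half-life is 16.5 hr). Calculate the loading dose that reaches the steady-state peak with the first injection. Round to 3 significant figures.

k = ln 2 / 16.5 = 0.04201 hr⁻¹
Accumulation ratio R = 1 / (1 − e^(−kτ)) = 1 / (1 − e^(−0.04201×7.40)) = 1 / (1 − 0.7328) = 3.743
Loading dose = maintenance dose × R = 492 × 3.743 ≈ 1840 mg

1840 mg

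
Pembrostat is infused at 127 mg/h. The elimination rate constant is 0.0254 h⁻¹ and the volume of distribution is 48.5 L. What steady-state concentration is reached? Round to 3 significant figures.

CL = k · V = 0.0254 × 48.5 = 1.232 L/h
Css = rate / CL = 127 / 1.232 ≈ 103 mg/L

103 mg/L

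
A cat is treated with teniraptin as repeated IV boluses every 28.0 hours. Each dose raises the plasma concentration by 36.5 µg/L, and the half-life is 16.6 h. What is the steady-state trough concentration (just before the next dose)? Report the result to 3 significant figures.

16.4 µg/L

k = ln 2 / 16.6 = 0.04176 h⁻¹
Fraction remaining after one interval: e^(−kτ) = e^(−0.04176 × 28.0) = 0.3106
R = 1 / (1 − 0.3106) = 1.451
Css,max = 36.5 × 1.451 = 52.95 µg/L
Css,min = Css,max × e^(−kτ) = 52.95 × 0.3106 ≈ 16.4 µg/L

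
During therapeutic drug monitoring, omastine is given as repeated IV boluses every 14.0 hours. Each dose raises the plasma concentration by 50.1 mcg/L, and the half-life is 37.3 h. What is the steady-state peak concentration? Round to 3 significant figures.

219 mcg/L

k = ln 2 / 37.3 = 0.01858 h⁻¹
Fraction remaining after one interval: e^(−kτ) = e^(−0.01858 × 14.0) = 0.7709
R = 1 / (1 − 0.7709) = 4.365
Css,max = 50.1 × 4.365 ≈ 219 mcg/L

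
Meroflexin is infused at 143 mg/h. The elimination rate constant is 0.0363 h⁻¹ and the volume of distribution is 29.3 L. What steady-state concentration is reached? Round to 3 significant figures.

134 mg/L

CL = k · V = 0.0363 × 29.3 = 1.064 L/h
Css = rate / CL = 143 / 1.064 ≈ 134 mg/L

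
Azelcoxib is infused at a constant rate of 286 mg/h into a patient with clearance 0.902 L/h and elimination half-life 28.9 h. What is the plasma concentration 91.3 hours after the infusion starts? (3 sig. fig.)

282 µg/mL

Css = rate / CL = 286 / 0.902 = 317.1 µg/mL
k = ln 2 / 28.9 = 0.02398 h⁻¹
C(t) = Css (1 − e^(−kt)) = 317.1 × (1 − e^(−2.190)) = 317.1 × 0.8881 ≈ 282 µg/mL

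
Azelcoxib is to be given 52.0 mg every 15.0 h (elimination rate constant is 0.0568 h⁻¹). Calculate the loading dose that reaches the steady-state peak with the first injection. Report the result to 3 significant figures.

Accumulation ratio R = 1 / (1 − e^(−kτ)) = 1 / (1 − e^(−0.05680×15.0)) = 1 / (1 − 0.4266) = 1.744
Loading dose = maintenance dose × R = 52.0 × 1.744 ≈ 90.7 mg

90.7 mg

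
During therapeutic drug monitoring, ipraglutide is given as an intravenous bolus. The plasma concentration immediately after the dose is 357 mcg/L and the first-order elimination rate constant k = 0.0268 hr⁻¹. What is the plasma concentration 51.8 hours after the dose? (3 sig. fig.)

C(t) = C₀ e^(−kt) = 357 × e^(−0.02680 × 51.8) = 357 × e^(−1.388) = 357 × 0.2495 ≈ 89.1 mcg/L

89.1 mcg/L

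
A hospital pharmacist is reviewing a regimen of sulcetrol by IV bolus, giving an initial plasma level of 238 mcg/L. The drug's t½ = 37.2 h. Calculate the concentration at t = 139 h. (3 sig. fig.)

17.9 mcg/L

k = ln 2 / 37.2 = 0.01863 h⁻¹
139 h is 3.737 half-lives, so C = 238 × (1/2)^3.737 = 238 × 0.07502 ≈ 17.9 mcg/L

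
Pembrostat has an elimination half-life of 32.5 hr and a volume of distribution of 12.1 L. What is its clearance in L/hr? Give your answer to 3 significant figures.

0.258 L/hr

k = ln 2 / t½ = ln 2 / 32.5 = 0.02133 hr⁻¹
CL = k · V = 0.02133 × 12.1 ≈ 0.258 L/hr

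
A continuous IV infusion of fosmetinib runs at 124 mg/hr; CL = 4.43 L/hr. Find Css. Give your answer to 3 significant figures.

28.0 µg/mL

Css = infusion rate / CL = 124 / 4.43 ≈ 28.0 µg/mL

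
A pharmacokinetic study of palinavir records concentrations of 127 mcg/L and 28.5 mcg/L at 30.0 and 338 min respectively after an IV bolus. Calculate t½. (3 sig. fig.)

k = ln(C₁/C₂) / (t₂ − t₁) = ln(127/28.5) / (338 − 30.0)
  = 1.494 / 308.0 = 0.004852 min⁻¹
t½ = ln 2 / k = ln 2 / 0.004852 ≈ 143 minutes

143 minutes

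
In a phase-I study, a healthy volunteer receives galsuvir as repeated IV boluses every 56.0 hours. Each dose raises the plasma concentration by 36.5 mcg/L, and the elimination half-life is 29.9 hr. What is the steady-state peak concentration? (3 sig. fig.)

k = ln 2 / 29.9 = 0.02318 hr⁻¹
Fraction remaining after one interval: e^(−kτ) = e^(−0.02318 × 56.0) = 0.2730
R = 1 / (1 − 0.2730) = 1.376
Css,max = 36.5 × 1.376 ≈ 50.2 mcg/L

50.2 mcg/L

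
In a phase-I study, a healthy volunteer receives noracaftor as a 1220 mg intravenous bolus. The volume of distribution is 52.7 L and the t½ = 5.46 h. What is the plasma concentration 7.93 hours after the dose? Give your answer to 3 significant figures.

8.46 mg/L

C₀ = dose / V = 1220 / 52.7 = 23.15 mg/L
k = ln 2 / 5.46 = 0.1270 h⁻¹
C(t) = C₀ e^(−kt) = 23.15 × e^(−0.1270 × 7.93) = 23.15 × e^(−1.007) = 23.15 × 0.3654 ≈ 8.46 mg/L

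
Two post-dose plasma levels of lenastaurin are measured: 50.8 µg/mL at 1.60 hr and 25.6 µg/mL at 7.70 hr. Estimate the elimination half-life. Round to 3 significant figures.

6.17 hours

k = ln(C₁/C₂) / (t₂ − t₁) = ln(50.8/25.6) / (7.70 − 1.60)
  = 0.6853 / 6.100 = 0.1123 hr⁻¹
t½ = ln 2 / k = ln 2 / 0.1123 ≈ 6.17 hours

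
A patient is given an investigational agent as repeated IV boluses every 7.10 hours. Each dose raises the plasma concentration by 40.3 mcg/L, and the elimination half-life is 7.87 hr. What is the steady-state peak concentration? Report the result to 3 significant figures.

86.7 mcg/L

k = ln 2 / 7.87 = 0.08807 hr⁻¹
Fraction remaining after one interval: e^(−kτ) = e^(−0.08807 × 7.10) = 0.5351
R = 1 / (1 − 0.5351) = 2.151
Css,max = 40.3 × 2.151 ≈ 86.7 mcg/L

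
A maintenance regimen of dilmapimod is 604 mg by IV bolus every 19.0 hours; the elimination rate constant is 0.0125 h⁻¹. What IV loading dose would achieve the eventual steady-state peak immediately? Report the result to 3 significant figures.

Accumulation ratio R = 1 / (1 − e^(−kτ)) = 1 / (1 − e^(−0.01250×19.0)) = 1 / (1 − 0.7886) = 4.730
Loading dose = maintenance dose × R = 604 × 4.730 ≈ 2860 mg

2860 mg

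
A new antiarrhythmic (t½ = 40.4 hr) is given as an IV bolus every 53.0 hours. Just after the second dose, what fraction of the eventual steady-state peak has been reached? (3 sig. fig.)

0.838

k = ln 2 / 40.4 = 0.01716 hr⁻¹
f_n = 1 − e^(−nkτ) = 1 − e^(−2 × 0.01716 × 53.0) = 1 − e^(−1.819) = 1 − 0.1622 ≈ 0.838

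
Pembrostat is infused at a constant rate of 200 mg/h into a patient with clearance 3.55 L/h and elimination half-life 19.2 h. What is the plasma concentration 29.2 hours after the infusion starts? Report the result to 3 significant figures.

36.7 µg/mL

Css = rate / CL = 200 / 3.55 = 56.34 µg/mL
k = ln 2 / 19.2 = 0.03610 h⁻¹
C(t) = Css (1 − e^(−kt)) = 56.34 × (1 − e^(−1.054)) = 56.34 × 0.6515 ≈ 36.7 µg/mL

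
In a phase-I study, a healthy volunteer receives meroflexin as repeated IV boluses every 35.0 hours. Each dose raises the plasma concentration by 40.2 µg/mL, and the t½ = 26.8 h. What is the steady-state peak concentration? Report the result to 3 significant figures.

k = ln 2 / 26.8 = 0.02586 h⁻¹
Fraction remaining after one interval: e^(−kτ) = e^(−0.02586 × 35.0) = 0.4044
R = 1 / (1 − 0.4044) = 1.679
Css,max = 40.2 × 1.679 ≈ 67.5 µg/mL

67.5 µg/mL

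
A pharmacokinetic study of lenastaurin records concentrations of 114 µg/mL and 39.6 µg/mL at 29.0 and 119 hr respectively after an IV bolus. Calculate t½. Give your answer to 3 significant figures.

59.0 hours

k = ln(C₁/C₂) / (t₂ − t₁) = ln(114/39.6) / (119 − 29.0)
  = 1.057 / 90.00 = 0.01175 hr⁻¹
t½ = ln 2 / k = ln 2 / 0.01175 ≈ 59.0 hours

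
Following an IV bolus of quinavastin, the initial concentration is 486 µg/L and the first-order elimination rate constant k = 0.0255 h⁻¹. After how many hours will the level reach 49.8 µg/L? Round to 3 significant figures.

89.3 hours

C(t) = C₀ e^(−kt)  ⇒  t = ln(C₀/C) / k
t = ln(486/49.8) / 0.02550 = 2.278 / 0.02550 ≈ 89.3 hours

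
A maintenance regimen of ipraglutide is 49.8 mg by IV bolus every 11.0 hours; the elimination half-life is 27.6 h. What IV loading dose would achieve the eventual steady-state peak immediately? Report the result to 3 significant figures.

206 mg

k = ln 2 / 27.6 = 0.02511 h⁻¹
Accumulation ratio R = 1 / (1 − e^(−kτ)) = 1 / (1 − e^(−0.02511×11.0)) = 1 / (1 − 0.7586) = 4.143
Loading dose = maintenance dose × R = 49.8 × 4.143 ≈ 206 mg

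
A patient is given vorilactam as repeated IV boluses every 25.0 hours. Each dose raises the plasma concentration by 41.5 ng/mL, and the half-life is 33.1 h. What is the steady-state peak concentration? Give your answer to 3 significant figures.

102 ng/mL

k = ln 2 / 33.1 = 0.02094 h⁻¹
Fraction remaining after one interval: e^(−kτ) = e^(−0.02094 × 25.0) = 0.5924
R = 1 / (1 − 0.5924) = 2.454
Css,max = 41.5 × 2.454 ≈ 102 ng/mL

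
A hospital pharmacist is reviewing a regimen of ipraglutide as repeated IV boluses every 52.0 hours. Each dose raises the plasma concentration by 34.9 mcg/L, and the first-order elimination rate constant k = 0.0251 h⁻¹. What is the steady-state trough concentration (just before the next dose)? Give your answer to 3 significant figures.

13.0 mcg/L

Fraction remaining after one interval: e^(−kτ) = e^(−0.02510 × 52.0) = 0.2711
R = 1 / (1 − 0.2711) = 1.372
Css,max = 34.9 × 1.372 = 47.88 mcg/L
Css,min = Css,max × e^(−kτ) = 47.88 × 0.2711 ≈ 13.0 mcg/L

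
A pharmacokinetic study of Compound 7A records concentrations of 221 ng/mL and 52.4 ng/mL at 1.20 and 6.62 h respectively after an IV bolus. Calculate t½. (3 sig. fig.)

k = ln(C₁/C₂) / (t₂ − t₁) = ln(221/52.4) / (6.62 − 1.20)
  = 1.439 / 5.420 = 0.2655 h⁻¹
t½ = ln 2 / k = ln 2 / 0.2655 ≈ 2.61 hours

2.61 hours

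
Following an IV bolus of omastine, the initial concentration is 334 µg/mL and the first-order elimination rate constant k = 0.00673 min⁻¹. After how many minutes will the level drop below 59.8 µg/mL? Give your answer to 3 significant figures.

C(t) = C₀ e^(−kt)  ⇒  t = ln(C₀/C) / k
t = ln(334/59.8) / 0.006730 = 1.720 / 0.006730 ≈ 256 minutes

256 minutes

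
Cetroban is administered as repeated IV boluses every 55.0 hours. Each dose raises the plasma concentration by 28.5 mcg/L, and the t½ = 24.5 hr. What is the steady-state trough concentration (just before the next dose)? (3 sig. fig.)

7.62 mcg/L

k = ln 2 / 24.5 = 0.02829 hr⁻¹
Fraction remaining after one interval: e^(−kτ) = e^(−0.02829 × 55.0) = 0.2110
R = 1 / (1 − 0.2110) = 1.267
Css,max = 28.5 × 1.267 = 36.12 mcg/L
Css,min = Css,max × e^(−kτ) = 36.12 × 0.2110 ≈ 7.62 mcg/L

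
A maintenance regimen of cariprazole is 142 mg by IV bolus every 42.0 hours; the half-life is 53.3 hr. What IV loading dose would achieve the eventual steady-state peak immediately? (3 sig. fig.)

k = ln 2 / 53.3 = 0.01300 hr⁻¹
Accumulation ratio R = 1 / (1 − e^(−kτ)) = 1 / (1 − e^(−0.01300×42.0)) = 1 / (1 − 0.5791) = 2.376
Loading dose = maintenance dose × R = 142 × 2.376 ≈ 337 mg

337 mg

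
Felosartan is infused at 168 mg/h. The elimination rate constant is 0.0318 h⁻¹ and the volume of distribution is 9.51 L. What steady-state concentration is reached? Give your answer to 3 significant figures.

556 mg/L

CL = k · V = 0.0318 × 9.51 = 0.3024 L/h
Css = rate / CL = 168 / 0.3024 ≈ 556 mg/L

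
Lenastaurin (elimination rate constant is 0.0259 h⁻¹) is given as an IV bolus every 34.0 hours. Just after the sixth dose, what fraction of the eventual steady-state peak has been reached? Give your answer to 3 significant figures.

f_n = 1 − e^(−nkτ) = 1 − e^(−6 × 0.02590 × 34.0) = 1 − e^(−5.284) = 1 − 0.005074 ≈ 0.995

0.995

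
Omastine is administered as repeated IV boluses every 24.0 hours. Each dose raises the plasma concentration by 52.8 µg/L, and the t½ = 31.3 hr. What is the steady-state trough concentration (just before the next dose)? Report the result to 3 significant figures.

k = ln 2 / 31.3 = 0.02215 hr⁻¹
Fraction remaining after one interval: e^(−kτ) = e^(−0.02215 × 24.0) = 0.5877
R = 1 / (1 − 0.5877) = 2.426
Css,max = 52.8 × 2.426 = 128.1 µg/L
Css,min = Css,max × e^(−kτ) = 128.1 × 0.5877 ≈ 75.3 µg/L

75.3 µg/L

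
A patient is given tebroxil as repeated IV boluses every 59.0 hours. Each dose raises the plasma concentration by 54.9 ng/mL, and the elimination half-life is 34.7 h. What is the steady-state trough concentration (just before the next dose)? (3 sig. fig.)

24.4 ng/mL

k = ln 2 / 34.7 = 0.01998 h⁻¹
Fraction remaining after one interval: e^(−kτ) = e^(−0.01998 × 59.0) = 0.3077
R = 1 / (1 − 0.3077) = 1.445
Css,max = 54.9 × 1.445 = 79.30 ng/mL
Css,min = Css,max × e^(−kτ) = 79.30 × 0.3077 ≈ 24.4 ng/mL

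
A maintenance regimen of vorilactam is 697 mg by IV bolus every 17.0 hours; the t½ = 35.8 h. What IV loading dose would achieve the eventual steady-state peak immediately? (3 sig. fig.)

2490 mg

k = ln 2 / 35.8 = 0.01936 h⁻¹
Accumulation ratio R = 1 / (1 − e^(−kτ)) = 1 / (1 − e^(−0.01936×17.0)) = 1 / (1 − 0.7195) = 3.566
Loading dose = maintenance dose × R = 697 × 3.566 ≈ 2490 mg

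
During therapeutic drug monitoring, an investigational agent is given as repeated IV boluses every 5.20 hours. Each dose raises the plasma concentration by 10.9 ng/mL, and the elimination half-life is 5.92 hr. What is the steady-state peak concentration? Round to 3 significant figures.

k = ln 2 / 5.92 = 0.1171 hr⁻¹
Fraction remaining after one interval: e^(−kτ) = e^(−0.1171 × 5.20) = 0.5440
R = 1 / (1 − 0.5440) = 2.193
Css,max = 10.9 × 2.193 ≈ 23.9 ng/mL

23.9 ng/mL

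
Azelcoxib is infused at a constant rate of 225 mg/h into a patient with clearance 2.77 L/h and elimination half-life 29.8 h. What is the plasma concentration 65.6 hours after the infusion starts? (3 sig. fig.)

63.6 µg/mL

Css = rate / CL = 225 / 2.77 = 81.23 µg/mL
k = ln 2 / 29.8 = 0.02326 h⁻¹
C(t) = Css (1 − e^(−kt)) = 81.23 × (1 − e^(−1.526)) = 81.23 × 0.7826 ≈ 63.6 µg/mL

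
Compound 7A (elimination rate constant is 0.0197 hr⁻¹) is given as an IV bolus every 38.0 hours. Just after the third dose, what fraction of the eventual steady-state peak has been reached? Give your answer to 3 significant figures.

f_n = 1 − e^(−nkτ) = 1 − e^(−3 × 0.01970 × 38.0) = 1 − e^(−2.246) = 1 − 0.1058 ≈ 0.894

0.894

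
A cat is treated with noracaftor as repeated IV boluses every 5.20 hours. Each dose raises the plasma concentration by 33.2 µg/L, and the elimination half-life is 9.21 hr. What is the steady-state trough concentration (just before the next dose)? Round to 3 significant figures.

k = ln 2 / 9.21 = 0.07526 hr⁻¹
Fraction remaining after one interval: e^(−kτ) = e^(−0.07526 × 5.20) = 0.6761
R = 1 / (1 − 0.6761) = 3.088
Css,max = 33.2 × 3.088 = 102.5 µg/L
Css,min = Css,max × e^(−kτ) = 102.5 × 0.6761 ≈ 69.3 µg/L

69.3 µg/L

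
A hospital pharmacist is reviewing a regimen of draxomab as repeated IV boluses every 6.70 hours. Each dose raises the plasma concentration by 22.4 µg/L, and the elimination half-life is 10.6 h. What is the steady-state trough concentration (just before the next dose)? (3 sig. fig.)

40.7 µg/L

k = ln 2 / 10.6 = 0.06539 h⁻¹
Fraction remaining after one interval: e^(−kτ) = e^(−0.06539 × 6.70) = 0.6452
R = 1 / (1 − 0.6452) = 2.819
Css,max = 22.4 × 2.819 = 63.14 µg/L
Css,min = Css,max × e^(−kτ) = 63.14 × 0.6452 ≈ 40.7 µg/L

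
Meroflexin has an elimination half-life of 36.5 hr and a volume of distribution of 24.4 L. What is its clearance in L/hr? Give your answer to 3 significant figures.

k = ln 2 / t½ = ln 2 / 36.5 = 0.01899 hr⁻¹
CL = k · V = 0.01899 × 24.4 ≈ 0.463 L/hr

0.463 L/hr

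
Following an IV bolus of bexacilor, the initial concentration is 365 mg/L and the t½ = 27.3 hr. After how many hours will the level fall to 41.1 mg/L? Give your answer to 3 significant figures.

k = ln 2 / 27.3 = 0.02539 hr⁻¹
C(t) = C₀ e^(−kt)  ⇒  t = ln(C₀/C) / k
t = ln(365/41.1) / 0.02539 = 2.184 / 0.02539 ≈ 86.0 hours

86.0 hours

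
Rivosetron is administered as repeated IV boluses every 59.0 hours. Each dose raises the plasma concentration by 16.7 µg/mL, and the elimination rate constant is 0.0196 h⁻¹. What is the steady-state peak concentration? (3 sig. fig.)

24.4 µg/mL

Fraction remaining after one interval: e^(−kτ) = e^(−0.01960 × 59.0) = 0.3146
R = 1 / (1 − 0.3146) = 1.459
Css,max = 16.7 × 1.459 ≈ 24.4 µg/mL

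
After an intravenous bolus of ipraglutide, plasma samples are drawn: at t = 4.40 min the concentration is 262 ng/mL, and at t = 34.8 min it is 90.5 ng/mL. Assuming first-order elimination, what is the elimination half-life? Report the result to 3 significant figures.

19.8 minutes

k = ln(C₁/C₂) / (t₂ − t₁) = ln(262/90.5) / (34.8 − 4.40)
  = 1.063 / 30.40 = 0.03497 min⁻¹
t½ = ln 2 / k = ln 2 / 0.03497 ≈ 19.8 minutes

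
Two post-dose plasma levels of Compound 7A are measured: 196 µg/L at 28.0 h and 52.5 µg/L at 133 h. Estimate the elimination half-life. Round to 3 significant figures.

k = ln(C₁/C₂) / (t₂ − t₁) = ln(196/52.5) / (133 − 28.0)
  = 1.317 / 105.0 = 0.01255 h⁻¹
t½ = ln 2 / k = ln 2 / 0.01255 ≈ 55.2 hours

55.2 hours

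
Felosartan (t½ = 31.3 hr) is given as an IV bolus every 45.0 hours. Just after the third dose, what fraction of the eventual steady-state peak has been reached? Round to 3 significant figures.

0.950

k = ln 2 / 31.3 = 0.02215 hr⁻¹
f_n = 1 − e^(−nkτ) = 1 − e^(−3 × 0.02215 × 45.0) = 1 − e^(−2.990) = 1 − 0.05031 ≈ 0.950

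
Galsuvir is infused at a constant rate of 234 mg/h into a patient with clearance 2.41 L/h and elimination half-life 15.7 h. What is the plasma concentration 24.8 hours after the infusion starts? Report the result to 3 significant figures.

Css = rate / CL = 234 / 2.41 = 97.10 µg/mL
k = ln 2 / 15.7 = 0.04415 h⁻¹
C(t) = Css (1 − e^(−kt)) = 97.10 × (1 − e^(−1.095)) = 97.10 × 0.6654 ≈ 64.6 µg/mL

64.6 µg/mL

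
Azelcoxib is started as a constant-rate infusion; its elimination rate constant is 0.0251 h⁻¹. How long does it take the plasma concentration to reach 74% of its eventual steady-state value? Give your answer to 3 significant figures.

f = 1 − e^(−kt)  ⇒  t = −ln(1 − f) / k
t = −ln(1 − 0.74) / 0.02510 = 1.347 / 0.02510 ≈ 53.7 hours

53.7 hours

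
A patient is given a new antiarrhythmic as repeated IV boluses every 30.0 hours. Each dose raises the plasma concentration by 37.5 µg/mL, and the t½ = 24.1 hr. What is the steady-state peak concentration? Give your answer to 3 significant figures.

64.9 µg/mL

k = ln 2 / 24.1 = 0.02876 hr⁻¹
Fraction remaining after one interval: e^(−kτ) = e^(−0.02876 × 30.0) = 0.4220
R = 1 / (1 − 0.4220) = 1.730
Css,max = 37.5 × 1.730 ≈ 64.9 µg/mL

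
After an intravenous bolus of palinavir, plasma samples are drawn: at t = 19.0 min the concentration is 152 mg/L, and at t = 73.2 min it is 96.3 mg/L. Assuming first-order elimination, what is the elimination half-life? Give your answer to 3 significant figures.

82.3 minutes

k = ln(C₁/C₂) / (t₂ − t₁) = ln(152/96.3) / (73.2 − 19.0)
  = 0.4564 / 54.20 = 0.008421 min⁻¹
t½ = ln 2 / k = ln 2 / 0.008421 ≈ 82.3 minutes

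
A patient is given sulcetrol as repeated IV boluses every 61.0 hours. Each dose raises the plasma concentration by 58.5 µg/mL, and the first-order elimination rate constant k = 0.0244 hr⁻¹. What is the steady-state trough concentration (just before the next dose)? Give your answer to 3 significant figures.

Fraction remaining after one interval: e^(−kτ) = e^(−0.02440 × 61.0) = 0.2257
R = 1 / (1 − 0.2257) = 1.292
Css,max = 58.5 × 1.292 = 75.56 µg/mL
Css,min = Css,max × e^(−kτ) = 75.56 × 0.2257 ≈ 17.1 µg/mL

17.1 µg/mL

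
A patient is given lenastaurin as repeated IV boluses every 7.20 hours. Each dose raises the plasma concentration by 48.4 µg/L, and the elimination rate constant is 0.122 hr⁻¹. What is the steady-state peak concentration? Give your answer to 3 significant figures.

82.8 µg/L

Fraction remaining after one interval: e^(−kτ) = e^(−0.1220 × 7.20) = 0.4154
R = 1 / (1 − 0.4154) = 1.711
Css,max = 48.4 × 1.711 ≈ 82.8 µg/L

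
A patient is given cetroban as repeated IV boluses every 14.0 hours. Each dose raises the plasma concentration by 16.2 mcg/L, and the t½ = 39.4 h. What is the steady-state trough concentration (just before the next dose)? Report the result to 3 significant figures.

58.0 mcg/L

k = ln 2 / 39.4 = 0.01759 h⁻¹
Fraction remaining after one interval: e^(−kτ) = e^(−0.01759 × 14.0) = 0.7817
R = 1 / (1 − 0.7817) = 4.581
Css,max = 16.2 × 4.581 = 74.21 mcg/L
Css,min = Css,max × e^(−kτ) = 74.21 × 0.7817 ≈ 58.0 mcg/L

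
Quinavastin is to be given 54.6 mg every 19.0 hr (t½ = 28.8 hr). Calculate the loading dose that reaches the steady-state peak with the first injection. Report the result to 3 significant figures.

k = ln 2 / 28.8 = 0.02407 hr⁻¹
Accumulation ratio R = 1 / (1 − e^(−kτ)) = 1 / (1 − e^(−0.02407×19.0)) = 1 / (1 − 0.6330) = 2.725
Loading dose = maintenance dose × R = 54.6 × 2.725 ≈ 149 mg

149 mg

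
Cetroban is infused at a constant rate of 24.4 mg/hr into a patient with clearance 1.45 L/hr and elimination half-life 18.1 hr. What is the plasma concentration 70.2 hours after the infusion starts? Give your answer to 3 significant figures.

Css = rate / CL = 24.4 / 1.45 = 16.83 mg/L
k = ln 2 / 18.1 = 0.03830 hr⁻¹
C(t) = Css (1 − e^(−kt)) = 16.83 × (1 − e^(−2.688)) = 16.83 × 0.9320 ≈ 15.7 mg/L

15.7 mg/L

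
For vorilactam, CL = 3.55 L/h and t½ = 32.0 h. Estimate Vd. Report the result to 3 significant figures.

164 L

k = ln 2 / t½ = ln 2 / 32.0 = 0.02166 h⁻¹
V = CL / k = 3.55 / 0.02166 ≈ 164 L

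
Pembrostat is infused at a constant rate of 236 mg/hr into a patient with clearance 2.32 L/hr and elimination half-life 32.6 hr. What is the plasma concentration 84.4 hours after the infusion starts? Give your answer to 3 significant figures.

84.8 µg/mL

Css = rate / CL = 236 / 2.32 = 101.7 µg/mL
k = ln 2 / 32.6 = 0.02126 hr⁻¹
C(t) = Css (1 − e^(−kt)) = 101.7 × (1 − e^(−1.795)) = 101.7 × 0.8338 ≈ 84.8 µg/mL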